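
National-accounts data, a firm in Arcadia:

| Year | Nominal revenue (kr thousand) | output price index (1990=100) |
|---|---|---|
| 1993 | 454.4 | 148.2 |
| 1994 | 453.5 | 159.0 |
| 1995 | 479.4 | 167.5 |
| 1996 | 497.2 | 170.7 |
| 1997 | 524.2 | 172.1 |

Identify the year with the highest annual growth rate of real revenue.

1994: real = 453.5/1.590 = 285.22; growth vs 1993 (306.61) = -6.98%.
1995: real = 479.4/1.675 = 286.21; growth vs 1994 (285.22) = 0.35%.
1996: real = 497.2/1.707 = 291.27; growth vs 1995 (286.21) = 1.77%.
1997: real = 524.2/1.721 = 304.59; growth vs 1996 (291.27) = 4.57%.

1997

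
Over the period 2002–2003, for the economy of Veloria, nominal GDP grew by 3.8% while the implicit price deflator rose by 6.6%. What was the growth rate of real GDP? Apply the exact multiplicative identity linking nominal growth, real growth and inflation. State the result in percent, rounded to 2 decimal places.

-2.63%

(1 + g_nom) = (1 + g_real)(1 + π), so g_real = 1.0380 / 1.0660 − 1 = -0.02627.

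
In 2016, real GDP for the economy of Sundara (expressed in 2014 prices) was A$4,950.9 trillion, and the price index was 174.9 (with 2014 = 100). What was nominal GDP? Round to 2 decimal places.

Nominal GDP = Real × (price index/100) = 4950.9 × 1.749 = 8659.12.

A$8,659.12 trillion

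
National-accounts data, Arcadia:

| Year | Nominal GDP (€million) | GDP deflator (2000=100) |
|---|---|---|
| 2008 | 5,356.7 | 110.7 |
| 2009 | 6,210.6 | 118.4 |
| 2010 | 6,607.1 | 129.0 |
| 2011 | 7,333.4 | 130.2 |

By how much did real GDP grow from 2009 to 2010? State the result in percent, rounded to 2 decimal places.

-2.36%

Real GDP 2009 = 6210.6/1.184 = 5245.44.
Real GDP 2010 = 6607.1/1.290 = 5121.78.
Change = 5121.78/5245.44 − 1 = -0.0236.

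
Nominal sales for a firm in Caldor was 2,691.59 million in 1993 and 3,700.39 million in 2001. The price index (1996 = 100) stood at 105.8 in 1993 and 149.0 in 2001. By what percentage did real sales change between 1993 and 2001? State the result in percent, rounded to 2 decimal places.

-2.38%

Deflate each year: 1993 → 2691.59/1.058 = 2544.04; 2001 → 3700.39/1.490 = 2483.48.
So real sales changed by 2483.48/2544.04 − 1 = -0.0238, i.e. -2.38%.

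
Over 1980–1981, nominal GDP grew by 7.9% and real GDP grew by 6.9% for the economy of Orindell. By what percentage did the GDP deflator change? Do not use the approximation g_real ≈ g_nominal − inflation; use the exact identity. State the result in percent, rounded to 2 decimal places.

0.94%

(1 + g_nom) = (1 + g_real)(1 + π), so π = 1.0790 / 1.0690 − 1 = 0.00935.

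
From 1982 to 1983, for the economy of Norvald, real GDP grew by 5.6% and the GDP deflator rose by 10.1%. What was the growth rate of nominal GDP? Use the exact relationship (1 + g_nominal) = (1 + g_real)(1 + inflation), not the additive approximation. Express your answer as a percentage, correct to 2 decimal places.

16.27%

(1 + g_nom) = (1 + g_real)(1 + π) = 1.0560 × 1.1010 = 1.16266.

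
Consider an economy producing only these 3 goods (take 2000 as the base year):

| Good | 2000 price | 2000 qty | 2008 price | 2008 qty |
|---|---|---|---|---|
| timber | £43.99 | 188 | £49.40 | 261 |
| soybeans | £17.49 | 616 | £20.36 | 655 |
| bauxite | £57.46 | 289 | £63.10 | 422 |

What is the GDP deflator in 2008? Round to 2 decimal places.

112.02

Nominal GDP 2008 = 49.40·261 + 20.36·655 + 63.10·422 = 52857.40.
Real GDP 2008 (at 2000 prices) = 43.99·261 + 17.49·655 + 57.46·422 = 47185.46.
Deflator = Nominal/Real × 100 = 52857.40/47185.46 × 100 = 112.021.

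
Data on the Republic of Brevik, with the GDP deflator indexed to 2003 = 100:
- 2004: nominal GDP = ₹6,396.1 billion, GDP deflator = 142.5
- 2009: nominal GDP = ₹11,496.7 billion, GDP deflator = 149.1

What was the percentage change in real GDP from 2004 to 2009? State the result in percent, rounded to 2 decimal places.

71.79%

Real GDP 2004 = 6396.1 / 1.425 = 4488.49.
Real GDP 2009 = 11496.7 / 1.491 = 7710.73.
Real growth = 7710.73 / 4488.49 − 1 = 0.7179.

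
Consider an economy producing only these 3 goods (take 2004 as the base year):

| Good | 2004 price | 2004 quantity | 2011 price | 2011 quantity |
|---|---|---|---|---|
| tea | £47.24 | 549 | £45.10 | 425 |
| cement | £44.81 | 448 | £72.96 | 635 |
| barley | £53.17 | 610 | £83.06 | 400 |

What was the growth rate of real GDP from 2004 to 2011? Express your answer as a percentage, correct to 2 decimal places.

Real GDP 2004 = Nominal GDP 2004 = 47.24·549 + 44.81·448 + 53.17·610 = 78443.34.
Real GDP 2011 (at 2004 prices) = 47.24·425 + 44.81·635 + 53.17·400 = 69799.35.
Real growth = 69799.35/78443.34 − 1 = -0.1102.

-11.02%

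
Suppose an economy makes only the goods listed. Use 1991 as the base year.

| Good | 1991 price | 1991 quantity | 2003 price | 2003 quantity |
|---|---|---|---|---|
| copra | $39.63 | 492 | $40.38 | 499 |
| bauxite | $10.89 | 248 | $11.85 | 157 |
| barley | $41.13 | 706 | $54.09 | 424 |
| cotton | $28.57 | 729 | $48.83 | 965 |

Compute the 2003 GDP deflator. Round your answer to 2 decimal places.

Nominal GDP 2003 = 40.38·499 + 11.85·157 + 54.09·424 + 48.83·965 = 92065.18.
Real GDP 2003 (at 1991 prices) = 39.63·499 + 10.89·157 + 41.13·424 + 28.57·965 = 66494.27.
Deflator = Nominal/Real × 100 = 92065.18/66494.27 × 100 = 138.456.

138.46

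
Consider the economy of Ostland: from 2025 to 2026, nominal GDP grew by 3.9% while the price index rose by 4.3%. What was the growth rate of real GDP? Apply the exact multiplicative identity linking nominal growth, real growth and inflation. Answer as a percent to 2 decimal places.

(1 + g_nom) = (1 + g_real)(1 + π), so g_real = 1.0390 / 1.0430 − 1 = -0.00384.

-0.38%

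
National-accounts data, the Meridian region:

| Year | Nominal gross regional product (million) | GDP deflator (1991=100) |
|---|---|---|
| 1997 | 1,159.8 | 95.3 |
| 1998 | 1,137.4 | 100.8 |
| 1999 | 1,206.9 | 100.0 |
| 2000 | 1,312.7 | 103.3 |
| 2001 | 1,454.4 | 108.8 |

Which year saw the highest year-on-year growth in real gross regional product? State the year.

1998: real = 1137.4/1.008 = 1128.37; growth vs 1997 (1217.00) = -7.28%.
1999: real = 1206.9/1.000 = 1206.90; growth vs 1998 (1128.37) = 6.96%.
2000: real = 1312.7/1.033 = 1270.76; growth vs 1999 (1206.90) = 5.29%.
2001: real = 1454.4/1.088 = 1336.76; growth vs 2000 (1270.76) = 5.19%.

1999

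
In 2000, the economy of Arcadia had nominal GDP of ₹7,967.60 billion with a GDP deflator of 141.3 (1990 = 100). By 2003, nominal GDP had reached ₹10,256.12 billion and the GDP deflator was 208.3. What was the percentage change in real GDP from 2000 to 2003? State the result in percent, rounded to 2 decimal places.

Deflate each year: 2000 → 7967.60/1.413 = 5638.78; 2003 → 10256.12/2.083 = 4923.73.
So real GDP changed by 4923.73/5638.78 − 1 = -0.1268, i.e. -12.68%.

-12.68%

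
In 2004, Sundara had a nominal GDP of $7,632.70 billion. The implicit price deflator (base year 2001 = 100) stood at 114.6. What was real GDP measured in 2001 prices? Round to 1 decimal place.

Real GDP = Nominal / (implicit price deflator/100) = 7632.70 / 1.146 = 6660.30.

$6,660.3 billion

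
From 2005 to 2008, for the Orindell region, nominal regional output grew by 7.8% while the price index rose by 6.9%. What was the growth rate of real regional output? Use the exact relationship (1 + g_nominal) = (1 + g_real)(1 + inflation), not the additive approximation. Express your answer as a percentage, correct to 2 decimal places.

0.84%

(1 + g_nom) = (1 + g_real)(1 + π), so g_real = 1.0780 / 1.0690 − 1 = 0.00842.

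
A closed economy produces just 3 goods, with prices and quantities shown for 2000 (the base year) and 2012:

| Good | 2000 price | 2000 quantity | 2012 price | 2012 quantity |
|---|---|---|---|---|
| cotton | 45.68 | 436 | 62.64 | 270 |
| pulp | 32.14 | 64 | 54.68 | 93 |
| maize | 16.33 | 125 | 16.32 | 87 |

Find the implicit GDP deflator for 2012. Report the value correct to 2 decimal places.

139.86

Nominal GDP 2012 = 62.64·270 + 54.68·93 + 16.32·87 = 23417.88.
Real GDP 2012 (at 2000 prices) = 45.68·270 + 32.14·93 + 16.33·87 = 16743.33.
Deflator = Nominal/Real × 100 = 23417.88/16743.33 × 100 = 139.864.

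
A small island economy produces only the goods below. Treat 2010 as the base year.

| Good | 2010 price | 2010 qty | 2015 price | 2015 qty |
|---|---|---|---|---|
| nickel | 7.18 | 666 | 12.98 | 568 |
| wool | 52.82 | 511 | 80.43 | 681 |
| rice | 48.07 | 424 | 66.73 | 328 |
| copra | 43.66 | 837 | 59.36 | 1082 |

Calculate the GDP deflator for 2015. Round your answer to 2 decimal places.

Nominal GDP 2015 = 12.98·568 + 80.43·681 + 66.73·328 + 59.36·1082 = 148260.43.
Real GDP 2015 (at 2010 prices) = 7.18·568 + 52.82·681 + 48.07·328 + 43.66·1082 = 103055.74.
Deflator = Nominal/Real × 100 = 148260.43/103055.74 × 100 = 143.864.

143.86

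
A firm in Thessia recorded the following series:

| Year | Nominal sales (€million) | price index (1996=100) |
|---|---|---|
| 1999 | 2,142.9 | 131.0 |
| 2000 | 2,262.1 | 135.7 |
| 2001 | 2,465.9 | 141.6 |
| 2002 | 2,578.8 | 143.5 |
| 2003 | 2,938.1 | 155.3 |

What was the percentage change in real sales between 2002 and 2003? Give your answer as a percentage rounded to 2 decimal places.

Real sales 2002 = 2578.8/1.435 = 1797.07.
Real sales 2003 = 2938.1/1.553 = 1891.89.
Change = 1891.89/1797.07 − 1 = 0.0528.

5.28%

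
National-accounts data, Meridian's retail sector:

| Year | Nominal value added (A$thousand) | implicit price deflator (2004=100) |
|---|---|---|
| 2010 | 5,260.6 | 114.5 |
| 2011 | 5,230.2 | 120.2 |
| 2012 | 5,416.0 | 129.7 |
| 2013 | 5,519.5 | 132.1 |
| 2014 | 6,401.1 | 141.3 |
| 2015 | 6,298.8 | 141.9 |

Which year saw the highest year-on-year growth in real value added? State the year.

2011: real = 5230.2/1.202 = 4351.25; growth vs 2010 (4594.41) = -5.29%.
2012: real = 5416.0/1.297 = 4175.79; growth vs 2011 (4351.25) = -4.03%.
2013: real = 5519.5/1.321 = 4178.27; growth vs 2012 (4175.79) = 0.06%.
2014: real = 6401.1/1.413 = 4530.15; growth vs 2013 (4178.27) = 8.42%.
2015: real = 6298.8/1.419 = 4438.90; growth vs 2014 (4530.15) = -2.01%.

2014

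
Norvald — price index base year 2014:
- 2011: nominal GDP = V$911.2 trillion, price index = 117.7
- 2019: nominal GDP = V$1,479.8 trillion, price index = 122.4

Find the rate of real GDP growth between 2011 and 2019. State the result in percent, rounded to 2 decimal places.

56.17%

Real GDP 2011 = 911.2 / 1.177 = 774.17.
Real GDP 2019 = 1479.8 / 1.224 = 1208.99.
Real growth = 1208.99 / 774.17 − 1 = 0.5617.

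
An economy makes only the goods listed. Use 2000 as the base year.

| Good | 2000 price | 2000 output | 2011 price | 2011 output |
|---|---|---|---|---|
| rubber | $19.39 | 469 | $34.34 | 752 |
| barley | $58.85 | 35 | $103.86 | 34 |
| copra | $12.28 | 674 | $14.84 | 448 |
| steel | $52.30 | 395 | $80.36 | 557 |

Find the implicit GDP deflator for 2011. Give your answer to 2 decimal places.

Nominal GDP 2011 = 34.34·752 + 103.86·34 + 14.84·448 + 80.36·557 = 80763.76.
Real GDP 2011 (at 2000 prices) = 19.39·752 + 58.85·34 + 12.28·448 + 52.30·557 = 51214.72.
Deflator = Nominal/Real × 100 = 80763.76/51214.72 × 100 = 157.696.

157.70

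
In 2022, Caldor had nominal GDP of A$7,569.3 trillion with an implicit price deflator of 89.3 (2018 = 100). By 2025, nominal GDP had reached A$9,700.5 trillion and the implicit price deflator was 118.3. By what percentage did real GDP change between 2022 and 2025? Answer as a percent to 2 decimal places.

Deflate each year: 2022 → 7569.3/0.893 = 8476.26; 2025 → 9700.5/1.183 = 8199.92.
So real GDP changed by 8199.92/8476.26 − 1 = -0.0326, i.e. -3.26%.

-3.26%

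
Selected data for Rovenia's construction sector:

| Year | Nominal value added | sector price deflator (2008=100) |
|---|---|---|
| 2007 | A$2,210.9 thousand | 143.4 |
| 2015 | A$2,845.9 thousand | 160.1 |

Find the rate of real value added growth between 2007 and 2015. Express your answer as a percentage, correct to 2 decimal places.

15.29%

Deflate each year: 2007 → 2210.9/1.434 = 1541.77; 2015 → 2845.9/1.601 = 1777.58.
So real value added changed by 1777.58/1541.77 − 1 = 0.1529, i.e. 15.29%.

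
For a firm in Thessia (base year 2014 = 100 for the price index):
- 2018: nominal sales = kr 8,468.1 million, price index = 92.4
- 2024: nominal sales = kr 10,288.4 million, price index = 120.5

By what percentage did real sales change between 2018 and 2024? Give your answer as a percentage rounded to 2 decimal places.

Real sales 2018 = 8468.1 / 0.924 = 9164.61.
Real sales 2024 = 10288.4 / 1.205 = 8538.09.
Real growth = 8538.09 / 9164.61 − 1 = -0.0684.

-6.84%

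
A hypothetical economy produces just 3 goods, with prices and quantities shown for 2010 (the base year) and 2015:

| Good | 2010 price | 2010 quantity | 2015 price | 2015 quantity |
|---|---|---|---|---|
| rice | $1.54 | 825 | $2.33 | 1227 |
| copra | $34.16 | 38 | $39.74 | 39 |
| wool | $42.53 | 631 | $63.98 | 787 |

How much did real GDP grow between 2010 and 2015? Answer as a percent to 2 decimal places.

Real GDP 2010 = Nominal GDP 2010 = 1.54·825 + 34.16·38 + 42.53·631 = 29405.01.
Real GDP 2015 (at 2010 prices) = 1.54·1227 + 34.16·39 + 42.53·787 = 36692.93.
Real growth = 36692.93/29405.01 − 1 = 0.2478.

24.78%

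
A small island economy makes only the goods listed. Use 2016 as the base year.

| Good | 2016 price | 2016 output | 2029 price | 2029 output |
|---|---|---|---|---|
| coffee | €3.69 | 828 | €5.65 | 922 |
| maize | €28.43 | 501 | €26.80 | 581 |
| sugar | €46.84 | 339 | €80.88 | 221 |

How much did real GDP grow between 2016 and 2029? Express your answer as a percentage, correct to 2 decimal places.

-8.76%

Real GDP 2016 = Nominal GDP 2016 = 3.69·828 + 28.43·501 + 46.84·339 = 33177.51.
Real GDP 2029 (at 2016 prices) = 3.69·922 + 28.43·581 + 46.84·221 = 30271.65.
Real growth = 30271.65/33177.51 − 1 = -0.0876.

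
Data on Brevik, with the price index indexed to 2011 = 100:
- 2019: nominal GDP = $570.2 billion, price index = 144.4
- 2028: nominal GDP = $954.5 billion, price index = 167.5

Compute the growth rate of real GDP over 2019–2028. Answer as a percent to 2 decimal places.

44.31%

Real GDP 2019 = 570.2 / 1.444 = 394.88.
Real GDP 2028 = 954.5 / 1.675 = 569.85.
Real growth = 569.85 / 394.88 − 1 = 0.4431.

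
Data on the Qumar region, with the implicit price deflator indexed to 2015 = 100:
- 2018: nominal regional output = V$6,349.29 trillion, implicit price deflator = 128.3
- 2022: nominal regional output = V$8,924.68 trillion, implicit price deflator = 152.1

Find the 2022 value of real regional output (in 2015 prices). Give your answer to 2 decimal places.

Real regional output = Nominal / (implicit price deflator/100) = 8924.68 / 1.521 = 5867.64.

V$5,867.64 trillion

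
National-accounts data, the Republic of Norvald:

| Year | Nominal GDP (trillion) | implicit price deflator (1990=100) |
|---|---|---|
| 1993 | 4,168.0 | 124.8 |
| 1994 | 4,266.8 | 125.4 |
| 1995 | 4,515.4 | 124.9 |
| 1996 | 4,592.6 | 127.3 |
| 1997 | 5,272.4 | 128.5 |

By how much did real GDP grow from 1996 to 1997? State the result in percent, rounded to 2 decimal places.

Real GDP 1996 = 4592.6/1.273 = 3607.70.
Real GDP 1997 = 5272.4/1.285 = 4103.04.
Change = 4103.04/3607.70 − 1 = 0.1373.

13.73%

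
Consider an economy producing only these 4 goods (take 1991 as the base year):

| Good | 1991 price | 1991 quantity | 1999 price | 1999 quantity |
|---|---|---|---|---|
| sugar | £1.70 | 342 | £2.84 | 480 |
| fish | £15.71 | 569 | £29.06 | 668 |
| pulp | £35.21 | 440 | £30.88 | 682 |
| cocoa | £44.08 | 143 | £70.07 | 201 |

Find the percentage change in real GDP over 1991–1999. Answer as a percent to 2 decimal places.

41.09%

Real GDP 1991 = Nominal GDP 1991 = 1.70·342 + 15.71·569 + 35.21·440 + 44.08·143 = 31316.23.
Real GDP 1999 (at 1991 prices) = 1.70·480 + 15.71·668 + 35.21·682 + 44.08·201 = 44183.58.
Real growth = 44183.58/31316.23 − 1 = 0.4109.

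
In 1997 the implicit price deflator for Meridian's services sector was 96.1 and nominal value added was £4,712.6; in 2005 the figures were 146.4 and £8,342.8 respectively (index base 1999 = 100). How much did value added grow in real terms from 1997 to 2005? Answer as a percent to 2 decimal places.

Real value added 1997 = 4712.6 / 0.961 = 4903.85.
Real value added 2005 = 8342.8 / 1.464 = 5698.63.
Real growth = 5698.63 / 4903.85 − 1 = 0.1621.

16.21%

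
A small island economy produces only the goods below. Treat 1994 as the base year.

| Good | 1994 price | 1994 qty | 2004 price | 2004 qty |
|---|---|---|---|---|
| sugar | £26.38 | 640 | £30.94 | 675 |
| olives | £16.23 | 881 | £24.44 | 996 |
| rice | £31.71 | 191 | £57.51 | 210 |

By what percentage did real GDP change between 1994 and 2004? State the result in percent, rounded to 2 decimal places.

Real GDP 1994 = Nominal GDP 1994 = 26.38·640 + 16.23·881 + 31.71·191 = 37238.44.
Real GDP 2004 (at 1994 prices) = 26.38·675 + 16.23·996 + 31.71·210 = 40630.68.
Real growth = 40630.68/37238.44 − 1 = 0.0911.

9.11%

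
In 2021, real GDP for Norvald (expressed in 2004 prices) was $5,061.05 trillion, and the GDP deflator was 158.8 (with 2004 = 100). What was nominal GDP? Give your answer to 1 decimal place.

Nominal GDP = Real × (GDP deflator/100) = 5061.05 × 1.588 = 8036.95.

$8,036.9 trillion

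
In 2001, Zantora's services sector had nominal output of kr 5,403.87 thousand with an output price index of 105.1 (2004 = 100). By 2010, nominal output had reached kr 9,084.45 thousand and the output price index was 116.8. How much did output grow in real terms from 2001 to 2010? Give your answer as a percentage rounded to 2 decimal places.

51.27%

Real output 2001 = 5403.87 / 1.051 = 5141.65.
Real output 2010 = 9084.45 / 1.168 = 7777.78.
Real growth = 7777.78 / 5141.65 − 1 = 0.5127.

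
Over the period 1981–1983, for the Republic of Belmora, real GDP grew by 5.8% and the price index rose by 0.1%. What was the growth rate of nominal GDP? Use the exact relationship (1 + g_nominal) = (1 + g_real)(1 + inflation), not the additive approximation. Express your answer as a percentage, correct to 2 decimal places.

(1 + g_nom) = (1 + g_real)(1 + π) = 1.0580 × 1.0010 = 1.05906.

5.91%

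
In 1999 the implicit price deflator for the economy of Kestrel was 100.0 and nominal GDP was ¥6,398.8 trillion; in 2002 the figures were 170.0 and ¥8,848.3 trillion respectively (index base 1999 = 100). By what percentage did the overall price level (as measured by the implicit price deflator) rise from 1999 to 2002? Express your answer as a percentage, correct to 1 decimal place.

70.0%

Price-level change = 170.0 / 100.0 − 1 = 0.7000.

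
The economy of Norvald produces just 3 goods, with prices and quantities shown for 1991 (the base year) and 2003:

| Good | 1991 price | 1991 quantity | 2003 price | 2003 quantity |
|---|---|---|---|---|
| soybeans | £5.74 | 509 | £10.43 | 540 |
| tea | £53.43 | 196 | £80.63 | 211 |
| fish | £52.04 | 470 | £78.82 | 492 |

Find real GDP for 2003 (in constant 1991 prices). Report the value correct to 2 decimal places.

£39977.01

Real GDP 2003 = Σ (p_1991 × q_2003) = 5.74·540 + 53.43·211 + 52.04·492 = 39977.01.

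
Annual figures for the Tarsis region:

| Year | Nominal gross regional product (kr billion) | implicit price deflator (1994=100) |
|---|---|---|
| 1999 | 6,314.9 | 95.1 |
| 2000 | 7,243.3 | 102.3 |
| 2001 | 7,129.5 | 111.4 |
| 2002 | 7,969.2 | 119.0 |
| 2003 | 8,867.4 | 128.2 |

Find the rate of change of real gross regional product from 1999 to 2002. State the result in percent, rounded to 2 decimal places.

Real gross regional product 1999 = 6314.9/0.951 = 6640.27.
Real gross regional product 2002 = 7969.2/1.190 = 6696.81.
Change = 6696.81/6640.27 − 1 = 0.0085.

0.85%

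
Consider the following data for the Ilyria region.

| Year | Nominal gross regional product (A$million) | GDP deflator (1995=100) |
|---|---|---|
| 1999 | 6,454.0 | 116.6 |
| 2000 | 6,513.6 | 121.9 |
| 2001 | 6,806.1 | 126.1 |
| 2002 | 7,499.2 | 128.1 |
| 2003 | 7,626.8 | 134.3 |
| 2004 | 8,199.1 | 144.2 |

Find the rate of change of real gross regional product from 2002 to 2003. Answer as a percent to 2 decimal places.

Real gross regional product 2002 = 7499.2/1.281 = 5854.18.
Real gross regional product 2003 = 7626.8/1.343 = 5678.93.
Change = 5678.93/5854.18 − 1 = -0.0299.

-2.99%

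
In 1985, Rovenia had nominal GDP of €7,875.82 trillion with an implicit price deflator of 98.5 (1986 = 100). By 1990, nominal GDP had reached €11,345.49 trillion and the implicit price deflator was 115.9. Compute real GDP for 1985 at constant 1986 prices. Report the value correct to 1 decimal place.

Real GDP = Nominal / (implicit price deflator/100) = 7875.82 / 0.985 = 7995.76.

€7,995.8 trillion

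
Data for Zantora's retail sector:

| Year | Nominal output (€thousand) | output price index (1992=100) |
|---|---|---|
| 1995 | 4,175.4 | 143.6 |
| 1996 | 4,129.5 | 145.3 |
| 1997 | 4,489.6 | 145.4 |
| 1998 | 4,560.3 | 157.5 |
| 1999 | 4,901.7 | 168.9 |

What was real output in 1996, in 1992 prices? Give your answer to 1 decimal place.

€2,842.1 thousand

Real output 1996 = 4129.5 / 1.453 = 2842.05.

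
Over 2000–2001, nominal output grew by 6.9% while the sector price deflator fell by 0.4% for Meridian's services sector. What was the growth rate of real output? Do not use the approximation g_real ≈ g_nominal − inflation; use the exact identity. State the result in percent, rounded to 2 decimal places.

(1 + g_nom) = (1 + g_real)(1 + π), so g_real = 1.0690 / 0.9960 − 1 = 0.07329.

7.33%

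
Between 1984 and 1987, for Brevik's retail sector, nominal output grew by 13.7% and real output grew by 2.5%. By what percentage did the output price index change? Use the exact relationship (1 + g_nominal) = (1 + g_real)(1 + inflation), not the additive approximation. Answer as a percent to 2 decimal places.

10.93%

(1 + g_nom) = (1 + g_real)(1 + π), so π = 1.1370 / 1.0250 − 1 = 0.10927.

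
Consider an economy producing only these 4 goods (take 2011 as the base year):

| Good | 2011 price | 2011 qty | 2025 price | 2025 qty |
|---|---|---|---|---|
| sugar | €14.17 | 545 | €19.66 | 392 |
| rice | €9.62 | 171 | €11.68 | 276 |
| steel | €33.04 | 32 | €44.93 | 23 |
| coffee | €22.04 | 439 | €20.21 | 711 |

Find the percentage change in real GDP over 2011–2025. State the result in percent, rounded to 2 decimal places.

Real GDP 2011 = Nominal GDP 2011 = 14.17·545 + 9.62·171 + 33.04·32 + 22.04·439 = 20100.51.
Real GDP 2025 (at 2011 prices) = 14.17·392 + 9.62·276 + 33.04·23 + 22.04·711 = 24640.12.
Real growth = 24640.12/20100.51 − 1 = 0.2258.

22.58%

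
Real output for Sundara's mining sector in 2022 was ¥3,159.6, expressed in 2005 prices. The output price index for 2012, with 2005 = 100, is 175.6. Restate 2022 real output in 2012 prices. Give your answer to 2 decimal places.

Real output in 2012 prices = Real output in 2005 prices × (P_2012/P_2005) = 3159.6 × 1.756 = 5548.26.

¥5,548.26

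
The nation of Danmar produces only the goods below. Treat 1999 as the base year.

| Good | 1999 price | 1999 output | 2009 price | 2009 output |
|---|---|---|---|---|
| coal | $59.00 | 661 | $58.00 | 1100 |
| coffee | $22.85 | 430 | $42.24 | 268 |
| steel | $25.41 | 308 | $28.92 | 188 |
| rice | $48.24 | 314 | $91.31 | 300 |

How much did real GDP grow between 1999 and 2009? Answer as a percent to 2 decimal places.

Real GDP 1999 = Nominal GDP 1999 = 59.00·661 + 22.85·430 + 25.41·308 + 48.24·314 = 71798.14.
Real GDP 2009 (at 1999 prices) = 59.00·1100 + 22.85·268 + 25.41·188 + 48.24·300 = 90272.88.
Real growth = 90272.88/71798.14 − 1 = 0.2573.

25.73%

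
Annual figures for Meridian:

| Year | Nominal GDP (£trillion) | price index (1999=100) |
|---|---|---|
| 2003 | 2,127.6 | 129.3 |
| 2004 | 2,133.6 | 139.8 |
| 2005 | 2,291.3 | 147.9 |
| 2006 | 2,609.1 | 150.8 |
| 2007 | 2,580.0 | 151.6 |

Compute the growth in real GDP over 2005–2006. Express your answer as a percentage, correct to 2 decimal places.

11.68%

Real GDP 2005 = 2291.3/1.479 = 1549.22.
Real GDP 2006 = 2609.1/1.508 = 1730.17.
Change = 1730.17/1549.22 − 1 = 0.1168.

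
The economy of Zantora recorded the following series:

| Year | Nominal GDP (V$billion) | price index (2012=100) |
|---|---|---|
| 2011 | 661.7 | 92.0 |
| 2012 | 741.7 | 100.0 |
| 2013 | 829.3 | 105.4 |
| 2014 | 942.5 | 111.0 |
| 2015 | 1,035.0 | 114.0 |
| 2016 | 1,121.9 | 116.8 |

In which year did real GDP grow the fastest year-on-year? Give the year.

2012: real = 741.7/1.000 = 741.70; growth vs 2011 (719.24) = 3.12%.
2013: real = 829.3/1.054 = 786.81; growth vs 2012 (741.70) = 6.08%.
2014: real = 942.5/1.110 = 849.10; growth vs 2013 (786.81) = 7.92%.
2015: real = 1035.0/1.140 = 907.89; growth vs 2014 (849.10) = 6.92%.
2016: real = 1121.9/1.168 = 960.53; growth vs 2015 (907.89) = 5.80%.

2014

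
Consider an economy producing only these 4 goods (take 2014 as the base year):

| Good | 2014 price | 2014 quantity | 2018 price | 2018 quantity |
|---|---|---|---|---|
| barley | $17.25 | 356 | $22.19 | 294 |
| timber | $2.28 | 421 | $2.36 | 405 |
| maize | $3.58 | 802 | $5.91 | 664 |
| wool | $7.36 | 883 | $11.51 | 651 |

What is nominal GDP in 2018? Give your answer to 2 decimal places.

$18896.91

Nominal GDP 2018 = Σ (p_2018 × q_2018) = 22.19·294 + 2.36·405 + 5.91·664 + 11.51·651 = 18896.91.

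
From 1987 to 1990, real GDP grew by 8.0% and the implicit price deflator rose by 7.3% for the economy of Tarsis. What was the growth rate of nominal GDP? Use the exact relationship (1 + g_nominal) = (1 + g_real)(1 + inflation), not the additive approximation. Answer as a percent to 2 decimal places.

15.88%

(1 + g_nom) = (1 + g_real)(1 + π) = 1.0800 × 1.0730 = 1.15884.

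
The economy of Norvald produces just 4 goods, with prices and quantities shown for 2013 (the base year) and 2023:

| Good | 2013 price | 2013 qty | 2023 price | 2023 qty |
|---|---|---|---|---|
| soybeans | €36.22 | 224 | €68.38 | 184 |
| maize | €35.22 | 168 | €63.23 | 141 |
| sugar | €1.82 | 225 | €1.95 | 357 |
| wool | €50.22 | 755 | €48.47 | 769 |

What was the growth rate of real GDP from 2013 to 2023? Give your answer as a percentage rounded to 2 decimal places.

Real GDP 2013 = Nominal GDP 2013 = 36.22·224 + 35.22·168 + 1.82·225 + 50.22·755 = 52355.84.
Real GDP 2023 (at 2013 prices) = 36.22·184 + 35.22·141 + 1.82·357 + 50.22·769 = 50899.42.
Real growth = 50899.42/52355.84 − 1 = -0.0278.

-2.78%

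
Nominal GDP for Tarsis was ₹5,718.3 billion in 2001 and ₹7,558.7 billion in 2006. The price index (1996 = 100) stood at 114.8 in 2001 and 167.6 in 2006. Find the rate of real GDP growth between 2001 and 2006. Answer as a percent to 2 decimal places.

-9.46%

Deflate each year: 2001 → 5718.3/1.148 = 4981.10; 2006 → 7558.7/1.676 = 4509.96.
So real GDP changed by 4509.96/4981.10 − 1 = -0.0946, i.e. -9.46%.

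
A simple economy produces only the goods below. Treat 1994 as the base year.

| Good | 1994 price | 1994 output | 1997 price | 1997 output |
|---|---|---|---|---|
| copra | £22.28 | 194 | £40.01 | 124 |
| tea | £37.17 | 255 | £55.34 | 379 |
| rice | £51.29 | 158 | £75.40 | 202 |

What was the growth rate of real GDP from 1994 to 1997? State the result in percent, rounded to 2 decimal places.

24.22%

Real GDP 1994 = Nominal GDP 1994 = 22.28·194 + 37.17·255 + 51.29·158 = 21904.49.
Real GDP 1997 (at 1994 prices) = 22.28·124 + 37.17·379 + 51.29·202 = 27210.73.
Real growth = 27210.73/21904.49 − 1 = 0.2422.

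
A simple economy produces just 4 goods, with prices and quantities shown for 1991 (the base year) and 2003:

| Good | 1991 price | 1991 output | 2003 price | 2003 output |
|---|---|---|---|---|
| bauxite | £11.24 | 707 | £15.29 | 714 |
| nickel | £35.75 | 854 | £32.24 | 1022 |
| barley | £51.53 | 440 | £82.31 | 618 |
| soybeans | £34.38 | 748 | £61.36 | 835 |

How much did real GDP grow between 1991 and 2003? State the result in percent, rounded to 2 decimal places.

21.01%

Real GDP 1991 = Nominal GDP 1991 = 11.24·707 + 35.75·854 + 51.53·440 + 34.38·748 = 86866.62.
Real GDP 2003 (at 1991 prices) = 11.24·714 + 35.75·1022 + 51.53·618 + 34.38·835 = 105114.70.
Real growth = 105114.70/86866.62 − 1 = 0.2101.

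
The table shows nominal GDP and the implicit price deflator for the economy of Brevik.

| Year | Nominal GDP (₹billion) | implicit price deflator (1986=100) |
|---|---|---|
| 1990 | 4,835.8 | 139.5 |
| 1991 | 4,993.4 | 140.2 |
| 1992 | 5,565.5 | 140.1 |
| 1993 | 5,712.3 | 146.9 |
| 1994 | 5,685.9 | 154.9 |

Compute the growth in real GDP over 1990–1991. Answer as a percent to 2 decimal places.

Real GDP 1990 = 4835.8/1.395 = 3466.52.
Real GDP 1991 = 4993.4/1.402 = 3561.63.
Change = 3561.63/3466.52 − 1 = 0.0274.

2.74%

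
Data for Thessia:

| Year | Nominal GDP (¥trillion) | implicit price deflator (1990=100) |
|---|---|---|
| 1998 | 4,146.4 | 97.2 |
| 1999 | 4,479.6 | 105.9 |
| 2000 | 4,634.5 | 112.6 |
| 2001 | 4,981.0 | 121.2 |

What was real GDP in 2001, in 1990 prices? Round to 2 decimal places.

Real GDP 2001 = 4981.0 / 1.212 = 4109.74.

¥4,109.74 trillion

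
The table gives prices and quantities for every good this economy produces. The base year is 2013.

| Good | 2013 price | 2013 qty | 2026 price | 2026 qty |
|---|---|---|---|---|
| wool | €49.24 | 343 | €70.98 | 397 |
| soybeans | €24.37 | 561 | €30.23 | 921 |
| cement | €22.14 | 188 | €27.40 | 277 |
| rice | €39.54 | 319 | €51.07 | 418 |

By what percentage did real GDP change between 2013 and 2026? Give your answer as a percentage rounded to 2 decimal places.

Real GDP 2013 = Nominal GDP 2013 = 49.24·343 + 24.37·561 + 22.14·188 + 39.54·319 = 47336.47.
Real GDP 2026 (at 2013 prices) = 49.24·397 + 24.37·921 + 22.14·277 + 39.54·418 = 64653.55.
Real growth = 64653.55/47336.47 − 1 = 0.3658.

36.58%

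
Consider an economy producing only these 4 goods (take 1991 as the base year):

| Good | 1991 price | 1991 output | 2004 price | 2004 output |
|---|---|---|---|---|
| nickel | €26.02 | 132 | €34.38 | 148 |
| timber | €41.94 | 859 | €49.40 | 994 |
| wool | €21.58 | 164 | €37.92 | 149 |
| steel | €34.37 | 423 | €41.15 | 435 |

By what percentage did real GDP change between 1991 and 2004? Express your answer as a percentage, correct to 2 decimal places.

Real GDP 1991 = Nominal GDP 1991 = 26.02·132 + 41.94·859 + 21.58·164 + 34.37·423 = 57538.73.
Real GDP 2004 (at 1991 prices) = 26.02·148 + 41.94·994 + 21.58·149 + 34.37·435 = 63705.69.
Real growth = 63705.69/57538.73 − 1 = 0.1072.

10.72%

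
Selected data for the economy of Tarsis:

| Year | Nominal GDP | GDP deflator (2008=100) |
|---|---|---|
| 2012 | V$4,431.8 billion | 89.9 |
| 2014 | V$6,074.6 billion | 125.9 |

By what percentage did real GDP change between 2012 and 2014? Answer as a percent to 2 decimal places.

-2.13%

Real GDP 2012 = 4431.8 / 0.899 = 4929.70.
Real GDP 2014 = 6074.6 / 1.259 = 4824.94.
Real growth = 4824.94 / 4929.70 − 1 = -0.0213.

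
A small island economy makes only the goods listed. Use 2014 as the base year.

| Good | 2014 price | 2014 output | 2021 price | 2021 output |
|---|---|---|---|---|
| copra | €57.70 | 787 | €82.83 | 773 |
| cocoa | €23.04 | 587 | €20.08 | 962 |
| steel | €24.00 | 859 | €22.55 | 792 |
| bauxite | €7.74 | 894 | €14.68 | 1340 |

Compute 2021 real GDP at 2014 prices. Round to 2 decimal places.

Real GDP 2021 = Σ (p_2014 × q_2021) = 57.70·773 + 23.04·962 + 24.00·792 + 7.74·1340 = 96146.18.

€96146.18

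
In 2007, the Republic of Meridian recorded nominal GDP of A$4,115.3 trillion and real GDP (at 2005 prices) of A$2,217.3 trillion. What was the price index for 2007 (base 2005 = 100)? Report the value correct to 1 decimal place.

price index = (Nominal / Real) × 100 = 4115.3 / 2217.3 × 100 = 185.60.

185.6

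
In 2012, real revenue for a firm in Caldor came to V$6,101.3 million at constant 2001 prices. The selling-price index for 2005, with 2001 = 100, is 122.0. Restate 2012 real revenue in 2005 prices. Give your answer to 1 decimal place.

V$7,443.6 million

Real revenue in 2005 prices = Real revenue in 2001 prices × (P_2005/P_2001) = 6101.3 × 1.220 = 7443.59.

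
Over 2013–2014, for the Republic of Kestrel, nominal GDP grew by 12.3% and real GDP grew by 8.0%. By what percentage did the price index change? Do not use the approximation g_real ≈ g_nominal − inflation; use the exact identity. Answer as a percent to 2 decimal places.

3.98%

(1 + g_nom) = (1 + g_real)(1 + π), so π = 1.1230 / 1.0800 − 1 = 0.03981.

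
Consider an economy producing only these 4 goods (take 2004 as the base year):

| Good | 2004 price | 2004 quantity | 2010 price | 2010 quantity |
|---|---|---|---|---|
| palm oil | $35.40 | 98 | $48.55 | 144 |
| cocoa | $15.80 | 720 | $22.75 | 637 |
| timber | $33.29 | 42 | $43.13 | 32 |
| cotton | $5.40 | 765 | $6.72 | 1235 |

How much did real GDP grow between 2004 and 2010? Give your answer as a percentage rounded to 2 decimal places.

12.38%

Real GDP 2004 = Nominal GDP 2004 = 35.40·98 + 15.80·720 + 33.29·42 + 5.40·765 = 20374.38.
Real GDP 2010 (at 2004 prices) = 35.40·144 + 15.80·637 + 33.29·32 + 5.40·1235 = 22896.48.
Real growth = 22896.48/20374.38 − 1 = 0.1238.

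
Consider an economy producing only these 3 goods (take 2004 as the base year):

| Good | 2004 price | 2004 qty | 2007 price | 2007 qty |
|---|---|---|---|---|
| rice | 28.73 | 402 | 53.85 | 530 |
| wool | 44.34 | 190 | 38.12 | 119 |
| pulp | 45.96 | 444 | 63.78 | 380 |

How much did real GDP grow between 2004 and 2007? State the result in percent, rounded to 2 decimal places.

-5.97%

Real GDP 2004 = Nominal GDP 2004 = 28.73·402 + 44.34·190 + 45.96·444 = 40380.30.
Real GDP 2007 (at 2004 prices) = 28.73·530 + 44.34·119 + 45.96·380 = 37968.16.
Real growth = 37968.16/40380.30 − 1 = -0.0597.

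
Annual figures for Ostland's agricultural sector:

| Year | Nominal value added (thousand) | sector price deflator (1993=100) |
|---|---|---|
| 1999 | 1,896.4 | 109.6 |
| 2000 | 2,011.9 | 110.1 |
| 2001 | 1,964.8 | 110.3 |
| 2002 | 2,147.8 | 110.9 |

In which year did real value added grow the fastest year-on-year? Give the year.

2002

2000: real = 2011.9/1.101 = 1827.34; growth vs 1999 (1730.29) = 5.61%.
2001: real = 1964.8/1.103 = 1781.32; growth vs 2000 (1827.34) = -2.52%.
2002: real = 2147.8/1.109 = 1936.70; growth vs 2001 (1781.32) = 8.72%.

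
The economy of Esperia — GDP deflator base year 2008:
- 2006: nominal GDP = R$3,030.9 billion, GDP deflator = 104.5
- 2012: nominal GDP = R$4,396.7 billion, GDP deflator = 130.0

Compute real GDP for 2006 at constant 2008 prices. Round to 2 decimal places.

R$2,900.38 billion

Real GDP = Nominal / (GDP deflator/100) = 3030.9 / 1.045 = 2900.38.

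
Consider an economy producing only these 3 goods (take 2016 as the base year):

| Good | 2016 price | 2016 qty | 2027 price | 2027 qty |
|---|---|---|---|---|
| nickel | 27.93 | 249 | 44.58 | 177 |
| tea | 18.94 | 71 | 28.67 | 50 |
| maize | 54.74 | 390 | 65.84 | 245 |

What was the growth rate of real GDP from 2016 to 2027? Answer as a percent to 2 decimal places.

Real GDP 2016 = Nominal GDP 2016 = 27.93·249 + 18.94·71 + 54.74·390 = 29647.91.
Real GDP 2027 (at 2016 prices) = 27.93·177 + 18.94·50 + 54.74·245 = 19301.91.
Real growth = 19301.91/29647.91 − 1 = -0.3490.

-34.90%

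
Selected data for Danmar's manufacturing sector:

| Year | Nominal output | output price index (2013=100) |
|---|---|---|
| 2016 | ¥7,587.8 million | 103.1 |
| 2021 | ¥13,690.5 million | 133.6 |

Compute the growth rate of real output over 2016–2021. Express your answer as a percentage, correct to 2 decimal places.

Real output 2016 = 7587.8 / 1.031 = 7359.65.
Real output 2021 = 13690.5 / 1.336 = 10247.38.
Real growth = 10247.38 / 7359.65 − 1 = 0.3924.

39.24%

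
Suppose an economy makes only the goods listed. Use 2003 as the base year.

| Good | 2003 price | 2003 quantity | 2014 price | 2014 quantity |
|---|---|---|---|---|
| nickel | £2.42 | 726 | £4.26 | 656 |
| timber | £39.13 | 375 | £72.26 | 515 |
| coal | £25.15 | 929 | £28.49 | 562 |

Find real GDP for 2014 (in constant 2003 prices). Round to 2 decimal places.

£35873.77

Real GDP 2014 = Σ (p_2003 × q_2014) = 2.42·656 + 39.13·515 + 25.15·562 = 35873.77.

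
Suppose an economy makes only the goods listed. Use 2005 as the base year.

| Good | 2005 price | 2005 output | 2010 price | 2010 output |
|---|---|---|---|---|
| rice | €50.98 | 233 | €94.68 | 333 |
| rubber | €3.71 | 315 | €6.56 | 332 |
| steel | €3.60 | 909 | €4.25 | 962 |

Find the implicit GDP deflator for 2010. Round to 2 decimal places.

174.40

Nominal GDP 2010 = 94.68·333 + 6.56·332 + 4.25·962 = 37794.86.
Real GDP 2010 (at 2005 prices) = 50.98·333 + 3.71·332 + 3.60·962 = 21671.26.
Deflator = Nominal/Real × 100 = 37794.86/21671.26 × 100 = 174.401.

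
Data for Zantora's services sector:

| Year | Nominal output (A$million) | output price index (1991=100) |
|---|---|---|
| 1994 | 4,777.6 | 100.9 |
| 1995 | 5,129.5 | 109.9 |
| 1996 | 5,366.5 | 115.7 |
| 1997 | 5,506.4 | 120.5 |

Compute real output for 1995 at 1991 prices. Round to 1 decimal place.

Real output 1995 = 5129.5 / 1.099 = 4667.42.

A$4,667.4 million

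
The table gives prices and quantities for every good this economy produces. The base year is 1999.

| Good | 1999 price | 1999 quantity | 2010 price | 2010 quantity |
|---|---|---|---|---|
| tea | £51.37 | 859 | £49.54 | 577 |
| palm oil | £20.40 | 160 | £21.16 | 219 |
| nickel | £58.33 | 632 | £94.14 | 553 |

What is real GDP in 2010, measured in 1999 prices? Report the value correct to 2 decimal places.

£66364.58

Real GDP 2010 = Σ (p_1999 × q_2010) = 51.37·577 + 20.40·219 + 58.33·553 = 66364.58.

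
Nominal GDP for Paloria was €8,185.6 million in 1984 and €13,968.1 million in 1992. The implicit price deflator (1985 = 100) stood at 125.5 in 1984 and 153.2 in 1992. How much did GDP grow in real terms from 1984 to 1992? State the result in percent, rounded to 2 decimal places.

Real GDP 1984 = 8185.6 / 1.255 = 6522.39.
Real GDP 1992 = 13968.1 / 1.532 = 9117.56.
Real growth = 9117.56 / 6522.39 − 1 = 0.3979.

39.79%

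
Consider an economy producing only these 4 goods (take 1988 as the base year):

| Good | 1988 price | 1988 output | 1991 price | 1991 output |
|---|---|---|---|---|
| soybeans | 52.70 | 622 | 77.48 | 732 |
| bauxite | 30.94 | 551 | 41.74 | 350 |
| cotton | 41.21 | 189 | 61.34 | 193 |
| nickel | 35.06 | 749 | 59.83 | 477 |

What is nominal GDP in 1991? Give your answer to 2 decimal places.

Nominal GDP 1991 = Σ (p_1991 × q_1991) = 77.48·732 + 41.74·350 + 61.34·193 + 59.83·477 = 111701.89.

111701.89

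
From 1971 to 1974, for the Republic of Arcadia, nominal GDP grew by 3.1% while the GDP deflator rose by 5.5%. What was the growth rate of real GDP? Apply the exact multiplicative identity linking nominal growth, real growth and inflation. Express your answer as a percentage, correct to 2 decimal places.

-2.27%

(1 + g_nom) = (1 + g_real)(1 + π), so g_real = 1.0310 / 1.0550 − 1 = -0.02275.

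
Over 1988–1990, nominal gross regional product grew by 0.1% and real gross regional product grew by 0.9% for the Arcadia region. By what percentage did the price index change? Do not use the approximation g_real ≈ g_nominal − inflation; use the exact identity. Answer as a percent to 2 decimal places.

(1 + g_nom) = (1 + g_real)(1 + π), so π = 1.0010 / 1.0090 − 1 = -0.00793.

-0.79%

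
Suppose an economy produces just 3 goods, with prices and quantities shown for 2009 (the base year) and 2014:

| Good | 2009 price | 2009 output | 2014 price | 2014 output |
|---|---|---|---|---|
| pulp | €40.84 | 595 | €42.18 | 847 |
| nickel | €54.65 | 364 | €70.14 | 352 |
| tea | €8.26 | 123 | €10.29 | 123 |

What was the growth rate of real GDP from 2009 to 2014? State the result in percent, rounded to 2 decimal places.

21.31%

Real GDP 2009 = Nominal GDP 2009 = 40.84·595 + 54.65·364 + 8.26·123 = 45208.38.
Real GDP 2014 (at 2009 prices) = 40.84·847 + 54.65·352 + 8.26·123 = 54844.26.
Real growth = 54844.26/45208.38 − 1 = 0.2131.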